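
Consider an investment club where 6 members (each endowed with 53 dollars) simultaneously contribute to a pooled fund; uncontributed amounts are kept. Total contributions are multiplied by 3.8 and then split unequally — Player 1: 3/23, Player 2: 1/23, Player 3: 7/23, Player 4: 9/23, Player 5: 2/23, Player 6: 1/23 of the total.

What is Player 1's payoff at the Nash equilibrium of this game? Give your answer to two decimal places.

Player j's private return per contributed unit is 3.8 × (j's share). Contributing is weakly dominant for j when that share is at least 1/3.8 = 0.2632, and contributing 0 is dominant otherwise.
Player 3 and Player 4 are above the threshold, contributing 53 each; the remaining 4 contribute 0. Total contributed: 106.
Player 1 keeps 53 and receives 3.8 × 106 × 3/23 = 52.54 from the pooled fund, for a payoff of 105.54.

105.54 dollars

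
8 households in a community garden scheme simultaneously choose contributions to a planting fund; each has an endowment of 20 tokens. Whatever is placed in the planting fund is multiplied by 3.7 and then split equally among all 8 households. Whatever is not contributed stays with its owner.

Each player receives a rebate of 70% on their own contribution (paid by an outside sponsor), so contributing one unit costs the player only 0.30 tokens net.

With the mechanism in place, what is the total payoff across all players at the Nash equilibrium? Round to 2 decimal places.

704.00 tokens

The effective private return per unit is now (3.7/8) / 0.30 = 1.5417 > 1, so every player's dominant strategy flips to full contribution.
So the Nash equilibrium is full contribution by all 8; the group earns 8 × (20 × 0.70 + 3.7 × 20) = 704.00.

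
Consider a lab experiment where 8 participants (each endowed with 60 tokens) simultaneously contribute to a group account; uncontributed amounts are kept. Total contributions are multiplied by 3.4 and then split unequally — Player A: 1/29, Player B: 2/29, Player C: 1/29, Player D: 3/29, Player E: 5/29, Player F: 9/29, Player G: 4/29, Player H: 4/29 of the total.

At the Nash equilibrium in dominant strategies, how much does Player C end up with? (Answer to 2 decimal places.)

Each unit j contributes comes back to j as 3.4 × (j's share), so j prefers to contribute only if that share exceeds 1/3.4 = 0.2941; otherwise keeping the unit dominates.
Only Player F (9/29) clears that bar, contributing 60; the remaining 7 contribute 0. Total contributed: 60.
Player C keeps 60 and receives 3.4 × 60 × 1/29 = 7.03 from the group account, for a payoff of 67.03.

67.03 tokens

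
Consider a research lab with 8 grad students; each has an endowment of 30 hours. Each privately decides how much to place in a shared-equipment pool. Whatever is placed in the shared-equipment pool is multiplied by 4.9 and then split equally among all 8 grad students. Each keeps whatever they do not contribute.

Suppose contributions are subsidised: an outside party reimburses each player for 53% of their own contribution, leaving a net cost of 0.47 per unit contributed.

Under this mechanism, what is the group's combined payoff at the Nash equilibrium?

Under the mechanism each unit contributed yields (4.9/8) / 0.47 = 1.3032 back to its contributor per unit of net cost, which exceeds 1, making full contribution the dominant choice for everyone.
At the Nash equilibrium everyone contributes 30. Group total payoff = 8 × (30 × 0.53 + 4.9 × 30) = 1303.20.

1303.20 hours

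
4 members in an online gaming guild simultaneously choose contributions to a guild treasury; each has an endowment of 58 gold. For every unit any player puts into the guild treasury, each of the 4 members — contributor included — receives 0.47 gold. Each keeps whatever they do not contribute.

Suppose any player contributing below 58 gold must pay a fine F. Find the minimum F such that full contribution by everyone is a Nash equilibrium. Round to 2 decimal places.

30.74 gold

Given the others contribute fully, the best deviation is to contribute 0 (any partial contribution still incurs the fine and gives up units whose private return 0.47 is below 1).
Deviating from 58 to 0 saves 58 gold but forfeits the deviator's share of the drop in the guild treasury: 0.47 × 58 = 27.26.
So the deviation gain is 58 − 27.26 = 30.74, and the fine must be at least 30.74 gold to wipe it out.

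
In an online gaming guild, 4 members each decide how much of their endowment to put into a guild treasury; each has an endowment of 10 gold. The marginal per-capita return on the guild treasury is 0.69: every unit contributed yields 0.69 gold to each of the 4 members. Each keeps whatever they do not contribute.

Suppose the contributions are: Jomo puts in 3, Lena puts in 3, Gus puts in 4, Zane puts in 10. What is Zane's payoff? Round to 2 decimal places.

13.80 gold

Total contributed: 3 + 3 + 4 + 10 = 20.
Each receives 0.69 × 20 = 13.80 from the guild treasury.
Zane keeps 10 − 10 = 0, so Zane's payoff is 0 + 13.80 = 13.80.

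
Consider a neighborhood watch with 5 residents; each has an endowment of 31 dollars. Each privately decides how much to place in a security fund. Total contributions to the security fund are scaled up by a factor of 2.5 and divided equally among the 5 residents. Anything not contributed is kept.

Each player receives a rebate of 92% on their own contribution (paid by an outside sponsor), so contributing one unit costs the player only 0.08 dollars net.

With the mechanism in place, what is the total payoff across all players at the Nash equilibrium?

With the mechanism, a contributed unit returns (2.5/5) / 0.08 = 6.2500 per unit of net cost to the contributor — now above 1 — so contributing fully is weakly dominant for every player.
At the Nash equilibrium everyone contributes 31. Group total payoff = 5 × (31 × 0.92 + 2.5 × 31) = 530.10.

530.10 dollars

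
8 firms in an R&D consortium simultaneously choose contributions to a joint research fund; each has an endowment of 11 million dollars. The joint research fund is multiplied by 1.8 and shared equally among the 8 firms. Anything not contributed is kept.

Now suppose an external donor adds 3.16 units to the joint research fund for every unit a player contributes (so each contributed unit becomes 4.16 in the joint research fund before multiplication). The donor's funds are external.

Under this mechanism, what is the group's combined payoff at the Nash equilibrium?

88.00 million dollars

With the mechanism, a contributed unit returns 1.8 × 4.16 / 8 = 0.9360 per unit of net cost — still below 1 — so contributing 0 remains dominant for every player.
Everyone keeps their endowment and the group total is 8 × 11 = 88.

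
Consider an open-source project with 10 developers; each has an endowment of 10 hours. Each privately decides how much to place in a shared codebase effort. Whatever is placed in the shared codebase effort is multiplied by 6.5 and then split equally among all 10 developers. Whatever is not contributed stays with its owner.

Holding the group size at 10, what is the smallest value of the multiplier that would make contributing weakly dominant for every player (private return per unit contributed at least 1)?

10

A contributed unit returns (multiplier)/10 to its contributor.
This reaches 1 exactly when the multiplier is 10.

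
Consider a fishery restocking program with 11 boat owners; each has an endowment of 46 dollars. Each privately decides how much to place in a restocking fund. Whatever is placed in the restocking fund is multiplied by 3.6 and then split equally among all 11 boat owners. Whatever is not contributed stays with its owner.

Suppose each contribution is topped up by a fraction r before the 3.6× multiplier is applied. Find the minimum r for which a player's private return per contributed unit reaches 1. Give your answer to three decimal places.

2.056

With matching at rate r, one contributed unit becomes (1 + r) in the restocking fund and returns 3.6 × (1 + r) / 11 to the contributor.
Setting this equal to 1: 1 + r = 11/3.6 = 3.0556.
So the minimum matching rate is r = 3.0556 − 1 = 2.056.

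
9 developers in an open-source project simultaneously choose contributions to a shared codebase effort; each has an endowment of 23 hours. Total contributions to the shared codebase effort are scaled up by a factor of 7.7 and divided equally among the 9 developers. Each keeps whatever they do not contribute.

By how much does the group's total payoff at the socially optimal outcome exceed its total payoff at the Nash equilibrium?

Each contributed unit returns 7.7/9 = 0.8556 to its contributor — below 1 — so contributing 0 is dominant for every player. At the Nash equilibrium everyone keeps their 23, and the group total is 9 × 23 = 207.
Each contributed unit returns 7.700 to the group as a whole (0.8556 to each of 9 players), which exceeds 1, so the social optimum is full contribution: group total = 7.700 × 207 = 1593.90.
Efficiency loss = 1593.90 − 207 = 1386.90.

1386.90 hours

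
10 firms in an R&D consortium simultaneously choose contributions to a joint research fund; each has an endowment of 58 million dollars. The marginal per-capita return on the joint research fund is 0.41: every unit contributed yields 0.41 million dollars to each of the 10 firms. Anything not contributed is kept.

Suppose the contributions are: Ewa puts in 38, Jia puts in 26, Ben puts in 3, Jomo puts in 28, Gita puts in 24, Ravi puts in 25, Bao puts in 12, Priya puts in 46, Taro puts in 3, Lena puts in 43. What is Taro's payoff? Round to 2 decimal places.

Total contributed: 38 + 26 + 3 + 28 + 24 + 25 + 12 + 46 + 3 + 43 = 248.
Each receives 0.41 × 248 = 101.68 from the joint research fund.
Taro keeps 58 − 3 = 55, so Taro's payoff is 55 + 101.68 = 156.68.

156.68 million dollars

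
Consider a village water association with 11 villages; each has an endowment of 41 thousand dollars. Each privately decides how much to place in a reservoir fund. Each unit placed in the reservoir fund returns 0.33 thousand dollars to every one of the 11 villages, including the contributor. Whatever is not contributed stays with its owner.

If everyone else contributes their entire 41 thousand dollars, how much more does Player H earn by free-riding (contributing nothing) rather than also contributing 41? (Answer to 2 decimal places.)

27.47 thousand dollars

Switching from a contribution of 41 to 0 lets Player H keep an extra 41 thousand dollars, but lowers the reservoir fund by 41, which costs Player H their own share of that drop: 0.33 × 41 = 13.53.
Net gain = 41 − 13.53 = 27.47. The private return per contributed unit (0.33) is below 1, so free-riding is indeed the best response regardless of what the others do.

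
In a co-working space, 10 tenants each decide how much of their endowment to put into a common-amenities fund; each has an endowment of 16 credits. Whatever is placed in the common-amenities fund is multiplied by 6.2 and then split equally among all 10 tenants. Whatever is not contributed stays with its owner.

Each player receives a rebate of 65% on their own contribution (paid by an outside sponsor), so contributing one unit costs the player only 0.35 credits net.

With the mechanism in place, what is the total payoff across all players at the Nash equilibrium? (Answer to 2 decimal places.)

1096.00 credits

The effective private return per unit is now (6.2/10) / 0.35 = 1.7714 > 1, so every player's dominant strategy flips to full contribution.
So the Nash equilibrium is full contribution by all 10; the group earns 10 × (16 × 0.65 + 6.2 × 16) = 1096.00.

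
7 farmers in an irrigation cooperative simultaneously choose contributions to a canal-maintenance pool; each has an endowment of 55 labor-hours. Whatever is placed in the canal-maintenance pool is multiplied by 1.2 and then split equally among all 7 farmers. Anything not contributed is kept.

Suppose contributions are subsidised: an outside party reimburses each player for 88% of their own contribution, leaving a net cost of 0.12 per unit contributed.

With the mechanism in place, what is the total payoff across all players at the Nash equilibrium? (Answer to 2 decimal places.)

800.80 labor-hours

Under the mechanism each unit contributed yields (1.2/7) / 0.12 = 1.4286 back to its contributor per unit of net cost, which exceeds 1, making full contribution the dominant choice for everyone.
At the Nash equilibrium everyone contributes 55. Group total payoff = 7 × (55 × 0.88 + 1.2 × 55) = 800.80.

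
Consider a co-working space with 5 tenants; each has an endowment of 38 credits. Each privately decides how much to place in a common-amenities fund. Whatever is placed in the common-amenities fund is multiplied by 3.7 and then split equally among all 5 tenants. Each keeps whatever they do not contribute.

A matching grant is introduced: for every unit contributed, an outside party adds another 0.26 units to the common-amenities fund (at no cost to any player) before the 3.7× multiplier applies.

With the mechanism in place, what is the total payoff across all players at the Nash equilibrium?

With the mechanism, a contributed unit returns 3.7 × 1.26 / 5 = 0.9324 per unit of net cost — still below 1 — so contributing 0 remains dominant for every player.
At the Nash equilibrium no one contributes; group total payoff = 5 × 38 = 190.

190.00 credits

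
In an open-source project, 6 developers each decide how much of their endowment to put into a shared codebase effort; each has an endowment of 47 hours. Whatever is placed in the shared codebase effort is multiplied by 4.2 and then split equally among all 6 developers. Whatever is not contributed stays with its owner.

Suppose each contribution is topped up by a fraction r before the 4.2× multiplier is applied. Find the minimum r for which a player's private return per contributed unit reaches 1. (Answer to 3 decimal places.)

0.429

With matching at rate r, one contributed unit becomes (1 + r) in the shared codebase effort and returns 4.2 × (1 + r) / 6 to the contributor.
Setting this equal to 1: 1 + r = 6/4.2 = 1.4286.
So the minimum matching rate is r = 1.4286 − 1 = 0.429.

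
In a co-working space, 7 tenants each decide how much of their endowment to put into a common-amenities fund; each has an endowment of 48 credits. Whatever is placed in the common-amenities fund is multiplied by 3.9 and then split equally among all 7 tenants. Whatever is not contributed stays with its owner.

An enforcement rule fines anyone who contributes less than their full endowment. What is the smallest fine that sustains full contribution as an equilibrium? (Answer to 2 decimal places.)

Given the others contribute fully, the best deviation is to contribute 0 (any partial contribution still incurs the fine and gives up units whose private return 0.5571 is below 1).
Deviating from 48 to 0 saves 48 credits but forfeits the deviator's share of the drop in the common-amenities fund: 3.9/7 × 48 = 26.74.
So the deviation gain is 48 − 26.74 = 21.26, and the fine must be at least 21.26 credits to wipe it out.

21.26 credits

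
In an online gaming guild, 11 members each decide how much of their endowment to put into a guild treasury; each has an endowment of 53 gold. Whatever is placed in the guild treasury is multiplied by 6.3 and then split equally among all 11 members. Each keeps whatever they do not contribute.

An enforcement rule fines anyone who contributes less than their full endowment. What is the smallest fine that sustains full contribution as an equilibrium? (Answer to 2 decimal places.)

22.65 gold

Given the others contribute fully, the best deviation is to contribute 0 (any partial contribution still incurs the fine and gives up units whose private return 0.5727 is below 1).
Deviating from 53 to 0 saves 53 gold but forfeits the deviator's share of the drop in the guild treasury: 6.3/11 × 53 = 30.35.
So the deviation gain is 53 − 30.35 = 22.65, and the fine must be at least 22.65 gold to wipe it out.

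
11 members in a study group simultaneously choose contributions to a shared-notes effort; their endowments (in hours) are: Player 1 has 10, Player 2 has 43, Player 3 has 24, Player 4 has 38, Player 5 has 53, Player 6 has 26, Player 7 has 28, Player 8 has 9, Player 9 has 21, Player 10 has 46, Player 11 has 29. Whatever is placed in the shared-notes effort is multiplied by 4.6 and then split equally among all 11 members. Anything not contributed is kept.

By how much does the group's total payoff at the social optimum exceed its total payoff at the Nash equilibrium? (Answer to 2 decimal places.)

The private return per contributed unit is 4.6/11 = 0.4182 < 1 for every player regardless of endowment, so the Nash equilibrium is zero contribution and the group total is Σ E_j = 10 + 43 + 24 + 38 + 53 + 26 + 28 + 9 + 21 + 46 + 29 = 327.
Each contributed unit returns 4.600 to the group, so the social optimum is full contribution by everyone: group total = 4.600 × 327 = 1504.20.
Efficiency loss = (4.600 − 1) × 327 = 1177.20.

1177.20 hours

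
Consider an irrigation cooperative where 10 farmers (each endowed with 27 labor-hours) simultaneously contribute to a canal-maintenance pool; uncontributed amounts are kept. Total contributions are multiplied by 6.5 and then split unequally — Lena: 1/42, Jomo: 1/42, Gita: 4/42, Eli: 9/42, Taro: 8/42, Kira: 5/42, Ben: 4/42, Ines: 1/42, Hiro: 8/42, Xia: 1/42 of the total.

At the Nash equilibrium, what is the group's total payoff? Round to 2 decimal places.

715.50 labor-hours

Player j's private return per contributed unit is 6.5 × (j's share). Contributing is weakly dominant for j when that share is at least 1/6.5 = 0.1538, and contributing 0 is dominant otherwise.
Eli, Taro and Hiro are above the threshold, contributing 27 each; the remaining 7 contribute 0. Total contributed: 81.
The canal-maintenance pool pays out 6.5 × 81 = 526.50 in total (split across the unequal shares, but the aggregate is all that matters for the group sum).
The 7 free-riders keep 27 each, adding 189. Group total = 189 + 526.50 = 715.50.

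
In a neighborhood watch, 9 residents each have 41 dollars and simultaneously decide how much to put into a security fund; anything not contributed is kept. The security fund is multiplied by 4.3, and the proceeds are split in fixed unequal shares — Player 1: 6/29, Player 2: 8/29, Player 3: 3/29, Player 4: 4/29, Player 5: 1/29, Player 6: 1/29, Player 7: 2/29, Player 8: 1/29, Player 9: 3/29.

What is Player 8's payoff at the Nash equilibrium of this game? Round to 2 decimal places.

A player with share s gets back 4.3·s per unit contributed, so full contribution is dominant for anyone with s > 1/4.3 = 0.2326 and zero contribution is dominant for anyone below.
The only share above 0.2326 is Player 2's 8/29, contributing 41; the remaining 8 contribute 0. Total contributed: 41.
Player 8 keeps 41 and receives 4.3 × 41 × 1/29 = 6.08 from the security fund, for a payoff of 47.08.

47.08 dollars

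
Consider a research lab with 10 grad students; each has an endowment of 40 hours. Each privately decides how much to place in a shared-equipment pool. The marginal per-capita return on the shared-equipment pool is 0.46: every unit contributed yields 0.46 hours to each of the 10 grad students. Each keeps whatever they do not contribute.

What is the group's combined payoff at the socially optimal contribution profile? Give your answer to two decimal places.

1840.00 hours

Each contributed unit returns 4.600 to the group as a whole (0.46 to each of 10 players), which exceeds 1, so the social optimum is full contribution: group total = 4.600 × 400 = 1840.00.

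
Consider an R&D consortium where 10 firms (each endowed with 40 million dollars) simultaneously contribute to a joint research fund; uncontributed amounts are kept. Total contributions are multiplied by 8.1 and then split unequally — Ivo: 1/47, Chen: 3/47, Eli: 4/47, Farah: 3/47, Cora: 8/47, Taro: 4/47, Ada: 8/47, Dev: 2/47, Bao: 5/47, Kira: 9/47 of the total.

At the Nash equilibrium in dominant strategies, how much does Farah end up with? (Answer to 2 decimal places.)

102.04 million dollars

Player j's private return per contributed unit is 8.1 × (j's share). Contributing is weakly dominant for j when that share is at least 1/8.1 = 0.1235, and contributing 0 is dominant otherwise.
The shares above 0.1235 belong to Cora, Ada and Kira, contributing 40 each; the remaining 7 contribute 0. Total contributed: 120.
Farah keeps 40 and receives 8.1 × 120 × 3/47 = 62.04 from the joint research fund, for a payoff of 102.04.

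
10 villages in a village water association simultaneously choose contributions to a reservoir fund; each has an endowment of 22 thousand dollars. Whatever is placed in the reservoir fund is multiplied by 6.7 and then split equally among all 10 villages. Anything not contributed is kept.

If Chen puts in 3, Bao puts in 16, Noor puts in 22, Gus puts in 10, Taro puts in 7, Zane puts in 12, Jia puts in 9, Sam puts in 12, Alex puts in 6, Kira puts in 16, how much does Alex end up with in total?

91.71 thousand dollars

Total contributed: 3 + 16 + 22 + 10 + 7 + 12 + 9 + 12 + 6 + 16 = 113.
Each receives 6.7 × 113 / 10 = 75.71 from the reservoir fund.
Alex keeps 22 − 6 = 16, so Alex's payoff is 16 + 75.71 = 91.71.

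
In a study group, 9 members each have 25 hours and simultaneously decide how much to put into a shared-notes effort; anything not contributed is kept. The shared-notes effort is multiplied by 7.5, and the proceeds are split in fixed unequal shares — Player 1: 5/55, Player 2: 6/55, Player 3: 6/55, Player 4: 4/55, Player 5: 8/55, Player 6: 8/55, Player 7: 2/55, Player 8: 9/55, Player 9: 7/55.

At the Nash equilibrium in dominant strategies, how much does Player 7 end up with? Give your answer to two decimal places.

45.45 hours

Each unit j contributes comes back to j as 7.5 × (j's share), so j prefers to contribute only if that share exceeds 1/7.5 = 0.1333; otherwise keeping the unit dominates.
Player 5, Player 6 and Player 8 are above the threshold, contributing 25 each; the remaining 6 contribute 0. Total contributed: 75.
Player 7 keeps 25 and receives 7.5 × 75 × 2/55 = 20.45 from the shared-notes effort, for a payoff of 45.45.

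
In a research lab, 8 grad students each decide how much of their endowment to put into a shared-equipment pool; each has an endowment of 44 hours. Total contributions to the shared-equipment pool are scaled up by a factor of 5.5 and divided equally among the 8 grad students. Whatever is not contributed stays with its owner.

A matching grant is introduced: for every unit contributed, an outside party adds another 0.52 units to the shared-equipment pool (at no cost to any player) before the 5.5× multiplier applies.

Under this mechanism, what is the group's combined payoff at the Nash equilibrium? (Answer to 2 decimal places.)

With the mechanism, a contributed unit returns 5.5 × 1.52 / 8 = 1.0450 per unit of net cost to the contributor — now above 1 — so contributing fully is weakly dominant for every player.
At the Nash equilibrium everyone contributes 44. Group total payoff = 5.5 × 1.52 × 352 = 2942.72.

2942.72 hours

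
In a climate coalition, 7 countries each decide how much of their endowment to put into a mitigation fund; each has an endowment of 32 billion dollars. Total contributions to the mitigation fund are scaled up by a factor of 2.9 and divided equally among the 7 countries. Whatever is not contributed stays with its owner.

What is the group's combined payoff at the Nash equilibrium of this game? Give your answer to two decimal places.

224.00 billion dollars

Each contributed unit returns 2.9/7 = 0.4143 to its contributor — below 1 — so contributing 0 is dominant for every player. At the Nash equilibrium everyone keeps their 32, and the group total is 7 × 32 = 224.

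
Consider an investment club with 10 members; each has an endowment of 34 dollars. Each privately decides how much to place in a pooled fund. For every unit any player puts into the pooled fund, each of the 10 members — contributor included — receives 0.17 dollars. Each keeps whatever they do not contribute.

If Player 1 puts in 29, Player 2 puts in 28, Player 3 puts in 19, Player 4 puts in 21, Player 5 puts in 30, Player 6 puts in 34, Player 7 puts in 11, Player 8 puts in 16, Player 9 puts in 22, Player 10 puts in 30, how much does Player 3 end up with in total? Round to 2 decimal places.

55.80 dollars

Total contributed: 29 + 28 + 19 + 21 + 30 + 34 + 11 + 16 + 22 + 30 = 240.
Each receives 0.17 × 240 = 40.80 from the pooled fund.
Player 3 keeps 34 − 19 = 15, so Player 3's payoff is 15 + 40.80 = 55.80.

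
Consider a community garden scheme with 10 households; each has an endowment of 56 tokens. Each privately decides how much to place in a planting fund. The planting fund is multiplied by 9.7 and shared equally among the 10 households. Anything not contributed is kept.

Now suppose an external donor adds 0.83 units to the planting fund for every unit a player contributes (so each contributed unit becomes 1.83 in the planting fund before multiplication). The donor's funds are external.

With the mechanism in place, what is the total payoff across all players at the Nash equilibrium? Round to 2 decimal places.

9940.56 tokens

With the mechanism, a contributed unit returns 9.7 × 1.83 / 10 = 1.7751 per unit of net cost to the contributor — now above 1 — so contributing fully is weakly dominant for every player.
So the Nash equilibrium is full contribution by all 10; the group earns 9.7 × 1.83 × 560 = 9940.56.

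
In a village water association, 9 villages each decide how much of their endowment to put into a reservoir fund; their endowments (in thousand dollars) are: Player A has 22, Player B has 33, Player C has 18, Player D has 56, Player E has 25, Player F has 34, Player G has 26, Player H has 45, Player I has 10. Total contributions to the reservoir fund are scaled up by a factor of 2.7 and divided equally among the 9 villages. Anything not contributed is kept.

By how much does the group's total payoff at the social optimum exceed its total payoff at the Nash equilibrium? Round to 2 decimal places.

The private return per contributed unit is 2.7/9 = 0.3000 < 1 for every player regardless of endowment, so the Nash equilibrium is zero contribution and the group total is Σ E_j = 22 + 33 + 18 + 56 + 25 + 34 + 26 + 45 + 10 = 269.
Each contributed unit returns 2.700 to the group, so the social optimum is full contribution by everyone: group total = 2.700 × 269 = 726.30.
Efficiency loss = (2.700 − 1) × 269 = 457.30.

457.30 thousand dollars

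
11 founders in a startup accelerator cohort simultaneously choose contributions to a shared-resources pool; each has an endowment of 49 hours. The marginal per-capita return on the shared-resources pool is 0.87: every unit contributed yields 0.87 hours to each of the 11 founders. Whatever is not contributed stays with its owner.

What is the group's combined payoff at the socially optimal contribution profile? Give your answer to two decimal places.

5158.23 hours

Each contributed unit returns 9.570 to the group as a whole (0.87 to each of 11 players), which exceeds 1, so the social optimum is full contribution: group total = 9.570 × 539 = 5158.23.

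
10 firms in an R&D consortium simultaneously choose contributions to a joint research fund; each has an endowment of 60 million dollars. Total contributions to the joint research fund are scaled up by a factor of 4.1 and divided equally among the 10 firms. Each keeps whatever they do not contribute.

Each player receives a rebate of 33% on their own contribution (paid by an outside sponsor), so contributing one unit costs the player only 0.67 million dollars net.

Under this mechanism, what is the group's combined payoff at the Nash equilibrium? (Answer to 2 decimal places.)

With the mechanism, a contributed unit returns (4.1/10) / 0.67 = 0.6119 per unit of net cost — still below 1 — so contributing 0 remains dominant for every player.
Everyone keeps their endowment and the group total is 10 × 60 = 600.

600.00 million dollars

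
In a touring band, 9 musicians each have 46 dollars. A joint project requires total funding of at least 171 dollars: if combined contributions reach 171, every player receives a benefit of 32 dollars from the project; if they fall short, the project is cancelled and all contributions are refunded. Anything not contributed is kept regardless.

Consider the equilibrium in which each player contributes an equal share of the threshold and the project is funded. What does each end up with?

Equal share of the threshold: 171/9 = 19.
At this profile no one gains by cutting their contribution: any cut drops the total below 171, the project is cancelled, contributions are refunded, and the deviator ends with 46, which is less than 46 − 19 + 32 = 59. Contributing more than 19 just wastes the excess. So contributing exactly 19 is a best response.
Each player's payoff: 46 − 19 + 32 = 59.

59 dollars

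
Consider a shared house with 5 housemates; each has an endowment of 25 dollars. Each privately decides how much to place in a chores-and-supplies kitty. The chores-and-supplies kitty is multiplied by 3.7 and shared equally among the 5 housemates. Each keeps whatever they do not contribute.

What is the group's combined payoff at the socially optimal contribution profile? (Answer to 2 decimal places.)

462.50 dollars

Each contributed unit returns 3.700 to the group as a whole (0.7400 to each of 5 players), which exceeds 1, so the social optimum is full contribution: group total = 3.700 × 125 = 462.50.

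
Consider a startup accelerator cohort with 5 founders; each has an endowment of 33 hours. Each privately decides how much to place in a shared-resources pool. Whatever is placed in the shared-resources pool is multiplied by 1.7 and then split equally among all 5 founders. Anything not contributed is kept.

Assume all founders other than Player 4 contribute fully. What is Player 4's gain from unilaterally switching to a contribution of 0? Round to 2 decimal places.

21.78 hours

Switching from a contribution of 33 to 0 lets Player 4 keep an extra 33 hours, but lowers the shared-resources pool by 33, which costs Player 4 their own share of that drop: 1.7/5 × 33 = 11.22.
Net gain = 33 − 11.22 = 21.78. The private return per contributed unit (0.3400) is below 1, so free-riding is indeed the best response regardless of what the others do.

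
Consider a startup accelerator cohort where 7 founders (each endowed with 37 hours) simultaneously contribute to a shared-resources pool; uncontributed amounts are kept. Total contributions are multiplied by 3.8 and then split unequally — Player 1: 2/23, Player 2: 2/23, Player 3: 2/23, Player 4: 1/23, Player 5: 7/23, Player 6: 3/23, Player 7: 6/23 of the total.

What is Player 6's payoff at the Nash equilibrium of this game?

55.34 hours

Player j's private return per contributed unit is 3.8 × (j's share). Contributing is weakly dominant for j when that share is at least 1/3.8 = 0.2632, and contributing 0 is dominant otherwise.
The only share above 0.2632 is Player 5's 7/23, contributing 37; the remaining 6 contribute 0. Total contributed: 37.
Player 6 keeps 37 and receives 3.8 × 37 × 3/23 = 18.34 from the shared-resources pool, for a payoff of 55.34.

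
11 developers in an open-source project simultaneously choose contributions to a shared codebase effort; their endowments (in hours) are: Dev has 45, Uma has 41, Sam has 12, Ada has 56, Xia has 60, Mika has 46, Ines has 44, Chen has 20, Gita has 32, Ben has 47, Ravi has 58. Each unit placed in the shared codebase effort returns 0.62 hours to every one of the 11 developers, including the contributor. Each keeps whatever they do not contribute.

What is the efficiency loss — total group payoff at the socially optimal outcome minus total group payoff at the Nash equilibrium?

The private return per contributed unit is 0.62 < 1 for everyone, so the Nash equilibrium is zero contribution and the group total is Σ E_j = 45 + 41 + 12 + 56 + 60 + 46 + 44 + 20 + 32 + 47 + 58 = 461.
Each contributed unit returns 6.820 to the group, so the social optimum is full contribution by everyone: group total = 6.820 × 461 = 3144.02.
Efficiency loss = (6.820 − 1) × 461 = 2683.02.

2683.02 hours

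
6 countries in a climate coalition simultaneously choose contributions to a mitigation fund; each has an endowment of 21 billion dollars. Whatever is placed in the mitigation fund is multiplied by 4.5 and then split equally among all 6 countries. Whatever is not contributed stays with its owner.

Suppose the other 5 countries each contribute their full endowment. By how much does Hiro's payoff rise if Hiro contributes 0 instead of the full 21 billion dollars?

5.25 billion dollars

Switching from a contribution of 21 to 0 lets Hiro keep an extra 21 billion dollars, but lowers the mitigation fund by 21, which costs Hiro their own share of that drop: 4.5/6 × 21 = 15.75.
Net gain = 21 − 15.75 = 5.25. The private return per contributed unit (0.7500) is below 1, so free-riding is indeed the best response regardless of what the others do.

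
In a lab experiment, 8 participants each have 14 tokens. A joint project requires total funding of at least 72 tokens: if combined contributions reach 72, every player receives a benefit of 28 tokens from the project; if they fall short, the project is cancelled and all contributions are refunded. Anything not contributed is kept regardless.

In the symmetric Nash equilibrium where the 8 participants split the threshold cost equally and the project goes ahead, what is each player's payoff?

33 tokens

Equal share of the threshold: 72/8 = 9.
At this profile no one gains by cutting their contribution: any cut drops the total below 72, the project is cancelled, contributions are refunded, and the deviator ends with 14, which is less than 14 − 9 + 28 = 33. Contributing more than 9 just wastes the excess. So contributing exactly 9 is a best response.
Each player's payoff: 14 − 9 + 28 = 33.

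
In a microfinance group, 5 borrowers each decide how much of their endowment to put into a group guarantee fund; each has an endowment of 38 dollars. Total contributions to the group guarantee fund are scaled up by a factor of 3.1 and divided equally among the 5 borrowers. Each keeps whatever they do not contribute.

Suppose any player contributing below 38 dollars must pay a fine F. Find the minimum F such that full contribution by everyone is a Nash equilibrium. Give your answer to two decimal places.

14.44 dollars

Given the others contribute fully, the best deviation is to contribute 0 (any partial contribution still incurs the fine and gives up units whose private return 0.6200 is below 1).
Deviating from 38 to 0 saves 38 dollars but forfeits the deviator's share of the drop in the group guarantee fund: 3.1/5 × 38 = 23.56.
So the deviation gain is 38 − 23.56 = 14.44, and the fine must be at least 14.44 dollars to wipe it out.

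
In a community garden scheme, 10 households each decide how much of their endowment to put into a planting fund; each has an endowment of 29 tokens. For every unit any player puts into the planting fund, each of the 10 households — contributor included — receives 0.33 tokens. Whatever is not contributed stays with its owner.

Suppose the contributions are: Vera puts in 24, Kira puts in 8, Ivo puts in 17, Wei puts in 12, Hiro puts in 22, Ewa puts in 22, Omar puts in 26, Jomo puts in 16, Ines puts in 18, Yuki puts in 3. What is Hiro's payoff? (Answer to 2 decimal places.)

Total contributed: 24 + 8 + 17 + 12 + 22 + 22 + 26 + 16 + 18 + 3 = 168.
Each receives 0.33 × 168 = 55.44 from the planting fund.
Hiro keeps 29 − 22 = 7, so Hiro's payoff is 7 + 55.44 = 62.44.

62.44 tokens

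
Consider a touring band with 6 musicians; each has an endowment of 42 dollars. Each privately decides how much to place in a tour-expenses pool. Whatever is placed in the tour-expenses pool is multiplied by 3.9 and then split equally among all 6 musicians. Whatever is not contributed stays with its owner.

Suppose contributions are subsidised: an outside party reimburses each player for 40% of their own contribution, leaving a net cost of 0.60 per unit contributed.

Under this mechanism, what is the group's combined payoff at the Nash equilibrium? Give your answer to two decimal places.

Under the mechanism each unit contributed yields (3.9/6) / 0.60 = 1.0833 back to its contributor per unit of net cost, which exceeds 1, making full contribution the dominant choice for everyone.
So the Nash equilibrium is full contribution by all 6; the group earns 6 × (42 × 0.40 + 3.9 × 42) = 1083.60.

1083.60 dollars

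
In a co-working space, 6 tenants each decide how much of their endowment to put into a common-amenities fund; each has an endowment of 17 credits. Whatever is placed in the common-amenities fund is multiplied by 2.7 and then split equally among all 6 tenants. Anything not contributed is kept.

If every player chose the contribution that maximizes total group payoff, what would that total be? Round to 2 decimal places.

Each contributed unit returns 2.700 to the group as a whole (0.4500 to each of 6 players), which exceeds 1, so the social optimum is full contribution: group total = 2.700 × 102 = 275.40.

275.40 credits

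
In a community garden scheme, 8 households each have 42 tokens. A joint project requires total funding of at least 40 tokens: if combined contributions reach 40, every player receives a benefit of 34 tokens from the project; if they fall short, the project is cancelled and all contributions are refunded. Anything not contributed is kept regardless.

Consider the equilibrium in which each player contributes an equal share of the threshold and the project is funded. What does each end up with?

Equal share of the threshold: 40/8 = 5.
At this profile no one gains by cutting their contribution: any cut drops the total below 40, the project is cancelled, contributions are refunded, and the deviator ends with 42, which is less than 42 − 5 + 34 = 71. Contributing more than 5 just wastes the excess. So contributing exactly 5 is a best response.
Each player's payoff: 42 − 5 + 34 = 71.

71 tokens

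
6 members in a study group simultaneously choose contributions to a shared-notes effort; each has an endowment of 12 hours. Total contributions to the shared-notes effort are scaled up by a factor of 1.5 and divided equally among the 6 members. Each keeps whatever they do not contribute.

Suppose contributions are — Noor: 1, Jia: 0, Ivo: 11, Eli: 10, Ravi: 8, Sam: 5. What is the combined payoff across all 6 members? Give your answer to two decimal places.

Total contributed: 1 + 0 + 11 + 10 + 8 + 5 = 35; total kept: 6 × 12 − 35 = 37.
The shared-notes effort pays out 1.5 × 35 = 52.50 in aggregate.
Group total = 37 + 52.50 = 89.50.

89.50 hours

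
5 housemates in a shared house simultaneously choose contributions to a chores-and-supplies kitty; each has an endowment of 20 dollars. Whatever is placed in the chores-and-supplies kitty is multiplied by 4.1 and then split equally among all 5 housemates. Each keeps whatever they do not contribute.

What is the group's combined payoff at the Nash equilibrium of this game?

100.00 dollars

Each contributed unit returns 4.1/5 = 0.8200 to its contributor — below 1 — so contributing 0 is dominant for every player. At the Nash equilibrium everyone keeps their 20, and the group total is 5 × 20 = 100.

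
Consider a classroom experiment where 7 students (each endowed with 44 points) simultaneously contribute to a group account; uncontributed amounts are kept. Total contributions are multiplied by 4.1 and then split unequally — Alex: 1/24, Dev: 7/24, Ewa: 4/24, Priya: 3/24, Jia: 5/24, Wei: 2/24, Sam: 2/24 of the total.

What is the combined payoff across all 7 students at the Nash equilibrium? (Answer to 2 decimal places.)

444.40 points

Player j's private return per contributed unit is 4.1 × (j's share). Contributing is weakly dominant for j when that share is at least 1/4.1 = 0.2439, and contributing 0 is dominant otherwise.
Only Dev (7/24) clears that bar, contributing 44; the remaining 6 contribute 0. Total contributed: 44.
The group account pays out 4.1 × 44 = 180.40 in total (split across the unequal shares, but the aggregate is all that matters for the group sum).
The 6 free-riders keep 44 each, adding 264. Group total = 264 + 180.40 = 444.40.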